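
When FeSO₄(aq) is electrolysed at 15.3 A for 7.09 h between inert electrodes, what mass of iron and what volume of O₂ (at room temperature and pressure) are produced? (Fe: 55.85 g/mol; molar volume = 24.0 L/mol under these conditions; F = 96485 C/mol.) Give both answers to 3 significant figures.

113 g Fe; 24.3 L O₂

Q = 15.3 × 25524 = 3.905×10^5 C; n(e⁻) = 3.905×10^5 / 96485 = 4.047 mol
Cathode: Fe²⁺ + 2e⁻ → Fe → n(Fe) = 4.047/2 = 2.024 mol → 113 g
Anode: 2H₂O → O₂ + 4H⁺ + 4e⁻ → n(O₂) = 4.047/4 = 1.012 mol → 24.3 L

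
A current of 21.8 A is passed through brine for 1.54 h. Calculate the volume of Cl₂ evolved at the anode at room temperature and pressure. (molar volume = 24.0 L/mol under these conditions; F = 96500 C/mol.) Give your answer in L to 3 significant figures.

Charge passed = 21.8 × 5544 = 1.209×10^5 C
n(e⁻) = Q/F = 1.209×10^5/96500 = 1.253 mol
2Cl⁻ → Cl₂ + 2e⁻, so n(Cl₂) = 1.253 / 2 = 0.6265 mol
V = 0.6265 × 24.0 = 15.04 L

15.0 L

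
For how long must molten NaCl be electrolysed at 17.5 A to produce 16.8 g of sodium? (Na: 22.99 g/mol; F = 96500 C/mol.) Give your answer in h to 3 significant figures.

n(Na) = 16.8 / 22.99 = 0.7308 mol
Na⁺ + e⁻ → Na, so n(e⁻) = 0.7308 mol
Q = 0.7308 × 96500 = 70520 C
t = Q / I = 70520 / 17.5 = 4030 s = 1.12 h

1.12 h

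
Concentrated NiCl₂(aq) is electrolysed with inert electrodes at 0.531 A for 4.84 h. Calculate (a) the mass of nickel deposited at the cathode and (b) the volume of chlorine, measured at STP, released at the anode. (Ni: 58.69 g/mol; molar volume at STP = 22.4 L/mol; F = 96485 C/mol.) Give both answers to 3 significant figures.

Q = 0.531 × 17424 = 9252 C; n(e⁻) = 9252 / 96485 = 0.09589 mol
Cathode: Ni²⁺ + 2e⁻ → Ni → n(Ni) = 0.09589/2 = 0.04795 mol → 2.81 g
Anode: 2Cl⁻ → Cl₂ + 2e⁻ → n(Cl₂) = 0.09589/2 = 0.04795 mol → 1.07 L

2.81 g Ni; 1.07 L Cl₂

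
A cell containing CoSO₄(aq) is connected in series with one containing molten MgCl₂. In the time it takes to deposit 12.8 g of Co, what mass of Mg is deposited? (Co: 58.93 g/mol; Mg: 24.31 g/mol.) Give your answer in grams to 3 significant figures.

n(Co) = 12.8 / 58.93 = 0.2172 mol
Co²⁺ + 2e⁻ → Co, so n(e⁻) = 2 × 0.2172 = 0.4344 mol
In series, the same 0.4344 mol of electrons flows through the second cell.
Mg²⁺ + 2e⁻ → Mg, so n(Mg) = 0.4344 / 2 = 0.2172 mol
m(Mg) = 0.2172 × 24.31 = 5.28 g

5.28 g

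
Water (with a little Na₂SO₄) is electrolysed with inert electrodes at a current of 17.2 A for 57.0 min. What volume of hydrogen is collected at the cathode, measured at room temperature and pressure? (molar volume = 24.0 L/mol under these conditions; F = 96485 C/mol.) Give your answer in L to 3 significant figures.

Charge passed = 17.2 × 3420 = 58820 C
Moles of electrons = 58820 / 96485 = 0.6096 mol
2H⁺ + 2e⁻ → H₂, so n(H₂) = 0.6096 / 2 = 0.3048 mol
V = 0.3048 × 24.0 = 7.315 L

7.32 L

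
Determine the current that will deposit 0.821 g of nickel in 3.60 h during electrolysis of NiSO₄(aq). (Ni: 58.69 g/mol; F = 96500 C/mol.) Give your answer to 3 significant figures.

n(Ni) = 0.821 / 58.69 = 0.01399 mol
Ni²⁺ + 2e⁻ → Ni, so n(e⁻) = 2 × 0.01399 = 0.02798 mol
Q = 0.02798 × 96500 = 2700 C
I = Q / t = 2700 / 12960 s = 0.208 A

0.208 A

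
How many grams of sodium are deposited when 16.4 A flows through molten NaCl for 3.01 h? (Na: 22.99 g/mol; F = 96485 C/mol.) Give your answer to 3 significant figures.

Q = 16.4 A × 10836 s = 1.777×10^5 C
Moles of electrons = 1.777×10^5 / 96485 = 1.842 mol
Na⁺ + e⁻ → Na, so n(Na) = 1.842 mol
m = 1.842 × 22.99 = 42.3 g

42.3 g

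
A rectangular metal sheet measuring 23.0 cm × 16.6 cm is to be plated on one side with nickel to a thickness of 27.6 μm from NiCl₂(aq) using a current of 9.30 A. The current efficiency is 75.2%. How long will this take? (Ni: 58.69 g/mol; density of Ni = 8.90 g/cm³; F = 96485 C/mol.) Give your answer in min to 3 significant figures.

Plated area = 23.0 × 16.6 = 381.8 cm²
Volume = 381.8 × 27.6×10⁻⁴ cm = 1.054 cm³
m(Ni) = 1.054 × 8.90 = 9.381 g
n(Ni) = 9.381 / 58.69 = 0.1598 mol; n(e⁻) = 2 × 0.1598 = 0.3196 mol
Q = 0.3196 × 96485 / 0.752 = 41010 C
t = 41010 / 9.30 = 4410 s = 73.5 min

73.5 min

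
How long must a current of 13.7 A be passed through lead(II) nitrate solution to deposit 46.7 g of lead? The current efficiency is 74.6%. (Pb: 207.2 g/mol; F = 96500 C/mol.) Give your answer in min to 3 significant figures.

n(Pb) = 46.7 / 207.2 = 0.2254 mol
Pb²⁺ + 2e⁻ → Pb, so n(e⁻) = 2 × 0.2254 = 0.4508 mol
Q = 0.4508 × 96500 / 0.746 = 58310 C
t = Q / I = 58310 / 13.7 = 4256 s = 70.9 min

70.9 min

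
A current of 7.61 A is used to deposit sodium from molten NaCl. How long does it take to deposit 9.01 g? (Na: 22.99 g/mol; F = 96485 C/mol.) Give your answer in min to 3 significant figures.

n(Na) = 9.01 / 22.99 = 0.3919 mol
Na⁺ + e⁻ → Na, so n(e⁻) = 0.3919 mol
Q = 0.3919 × 96485 = 37810 C
t = Q / I = 37810 / 7.61 = 4968 s = 82.8 min

82.8 min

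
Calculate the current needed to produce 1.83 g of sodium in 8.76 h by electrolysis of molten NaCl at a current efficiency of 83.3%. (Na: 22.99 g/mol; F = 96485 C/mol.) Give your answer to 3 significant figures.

0.292 A

n(Na) = 1.83 / 22.99 = 0.07960 mol
Na⁺ + e⁻ → Na, so n(e⁻) = 0.07960 mol
Q = 0.07960 × 96485 / 0.833 = 9220 C
I = Q / t = 9220 / 31536 s = 0.292 A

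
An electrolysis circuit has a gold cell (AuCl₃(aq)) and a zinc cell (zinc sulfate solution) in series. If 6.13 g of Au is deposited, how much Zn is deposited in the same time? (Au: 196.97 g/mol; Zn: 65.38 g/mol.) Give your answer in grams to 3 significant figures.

3.05 g

n(Au) = 6.13 / 196.97 = 0.03112 mol
Au³⁺ + 3e⁻ → Au, so n(e⁻) = 3 × 0.03112 = 0.09336 mol
In series, the same 0.09336 mol of electrons flows through the second cell.
Zn²⁺ + 2e⁻ → Zn, so n(Zn) = 0.09336 / 2 = 0.04668 mol
m(Zn) = 0.04668 × 65.38 = 3.05 g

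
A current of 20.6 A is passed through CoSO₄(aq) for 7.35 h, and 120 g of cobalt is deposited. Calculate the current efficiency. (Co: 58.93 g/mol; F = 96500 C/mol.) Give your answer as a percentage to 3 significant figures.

72.1%

Q = 20.6 × 26460 = 5.451×10^5 C
n(e⁻) = 5.451×10^5 / 96500 = 5.649 mol
Co²⁺ + 2e⁻ → Co, so theoretical n(Co) = 2.825 mol → 166.5 g
Efficiency = 120 / 166.5 = 0.7207 = 72.1%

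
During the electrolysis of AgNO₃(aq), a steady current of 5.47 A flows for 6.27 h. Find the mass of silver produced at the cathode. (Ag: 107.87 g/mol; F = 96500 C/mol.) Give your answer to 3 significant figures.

138 g

Q = 5.47 A × 22572 s = 1.235×10^5 C
n(e⁻) = Q/F = 1.235×10^5/96500 = 1.280 mol
Ag⁺ + e⁻ → Ag, so n(Ag) = 1.280 mol
m = 1.280 × 107.87 = 138 g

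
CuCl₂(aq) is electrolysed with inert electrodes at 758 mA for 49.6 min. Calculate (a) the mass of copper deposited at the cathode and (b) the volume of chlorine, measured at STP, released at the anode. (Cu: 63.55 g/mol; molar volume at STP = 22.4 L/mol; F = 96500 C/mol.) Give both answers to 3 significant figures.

Q = 0.758 × 2976 = 2256 C; n(e⁻) = 2256 / 96500 = 0.02338 mol
Cathode: Cu²⁺ + 2e⁻ → Cu → n(Cu) = 0.02338/2 = 0.01169 mol → 0.743 g
Anode: 2Cl⁻ → Cl₂ + 2e⁻ → n(Cl₂) = 0.02338/2 = 0.01169 mol → 0.262 L

0.743 g Cu; 0.262 L Cl₂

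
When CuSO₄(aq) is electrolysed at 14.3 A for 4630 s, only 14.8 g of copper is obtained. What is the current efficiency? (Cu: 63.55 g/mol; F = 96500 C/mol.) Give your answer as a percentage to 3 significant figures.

Q = 14.3 × 4630 = 66210 C
n(e⁻) = 66210 / 96500 = 0.6861 mol
Cu²⁺ + 2e⁻ → Cu, so theoretical n(Cu) = 0.3431 mol → 21.80 g
Efficiency = 14.8 / 21.80 = 0.6789 = 67.9%

67.9%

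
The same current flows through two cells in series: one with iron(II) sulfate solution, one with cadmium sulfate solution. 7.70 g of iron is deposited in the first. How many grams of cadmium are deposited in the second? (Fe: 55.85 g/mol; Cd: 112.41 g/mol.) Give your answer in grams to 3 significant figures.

15.5 g

n(Fe) = 7.70 / 55.85 = 0.1379 mol
Fe²⁺ + 2e⁻ → Fe, so n(e⁻) = 2 × 0.1379 = 0.2758 mol
The cells are in series, so the same charge (and hence the same n(e⁻) = 0.2758 mol) passes through both.
Cd²⁺ + 2e⁻ → Cd, so n(Cd) = 0.2758 / 2 = 0.1379 mol
m(Cd) = 0.1379 × 112.41 = 15.5 g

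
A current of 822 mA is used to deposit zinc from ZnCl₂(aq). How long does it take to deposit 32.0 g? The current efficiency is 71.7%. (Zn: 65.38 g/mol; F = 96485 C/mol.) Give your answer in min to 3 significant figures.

n(Zn) = 32.0 / 65.38 = 0.4894 mol
Zn²⁺ + 2e⁻ → Zn, so n(e⁻) = 2 × 0.4894 = 0.9788 mol
Q = 0.9788 × 96485 / 0.717 = 1.317×10^5 C
t = Q / I = 1.317×10^5 / 0.822 = 1.602×10^5 s = 2670 min

2670 min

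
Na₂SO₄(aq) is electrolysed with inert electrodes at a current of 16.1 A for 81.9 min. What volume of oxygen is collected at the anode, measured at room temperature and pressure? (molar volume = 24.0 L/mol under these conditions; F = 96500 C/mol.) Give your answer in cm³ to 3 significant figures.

4920 cm³

Q = 16.1 A × 4914 s = 79120 C
n(e⁻) = Q/F = 79120/96500 = 0.8199 mol
2H₂O → O₂ + 4H⁺ + 4e⁻, so n(O₂) = 0.8199 / 4 = 0.2050 mol
V = 0.2050 × 24.0 = 4.920 L
= 4920 cm³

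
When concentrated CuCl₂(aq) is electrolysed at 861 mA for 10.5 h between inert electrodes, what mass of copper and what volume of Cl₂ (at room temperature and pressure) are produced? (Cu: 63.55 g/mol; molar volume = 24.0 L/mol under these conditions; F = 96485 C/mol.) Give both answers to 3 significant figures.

10.7 g Cu; 4.05 L Cl₂

Q = 0.861 × 37800 = 32550 C; n(e⁻) = 32550 / 96485 = 0.3374 mol
Cathode: Cu²⁺ + 2e⁻ → Cu → n(Cu) = 0.3374/2 = 0.1687 mol → 10.7 g
Anode: 2Cl⁻ → Cl₂ + 2e⁻ → n(Cl₂) = 0.3374/2 = 0.1687 mol → 4.05 L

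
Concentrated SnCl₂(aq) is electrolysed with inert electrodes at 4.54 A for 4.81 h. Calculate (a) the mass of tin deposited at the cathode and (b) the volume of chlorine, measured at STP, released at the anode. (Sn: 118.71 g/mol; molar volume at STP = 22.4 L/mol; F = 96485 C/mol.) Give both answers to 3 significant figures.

48.4 g Sn; 9.13 L Cl₂

Q = 4.54 × 17316 = 78610 C; n(e⁻) = 78610 / 96485 = 0.8147 mol
Cathode: Sn²⁺ + 2e⁻ → Sn → n(Sn) = 0.8147/2 = 0.4074 mol → 48.4 g
Anode: 2Cl⁻ → Cl₂ + 2e⁻ → n(Cl₂) = 0.8147/2 = 0.4074 mol → 9.13 L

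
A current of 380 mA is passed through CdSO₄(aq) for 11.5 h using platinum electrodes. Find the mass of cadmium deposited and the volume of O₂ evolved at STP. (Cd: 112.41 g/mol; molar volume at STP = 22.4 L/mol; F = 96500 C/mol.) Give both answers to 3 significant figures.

Q = 0.380 × 41400 = 15730 C; n(e⁻) = 15730 / 96500 = 0.1630 mol
Cathode: Cd²⁺ + 2e⁻ → Cd → n(Cd) = 0.1630/2 = 0.08150 mol → 9.16 g
Anode: 2H₂O → O₂ + 4H⁺ + 4e⁻ → n(O₂) = 0.1630/4 = 0.04075 mol → 0.913 L

9.16 g Cd; 0.913 L O₂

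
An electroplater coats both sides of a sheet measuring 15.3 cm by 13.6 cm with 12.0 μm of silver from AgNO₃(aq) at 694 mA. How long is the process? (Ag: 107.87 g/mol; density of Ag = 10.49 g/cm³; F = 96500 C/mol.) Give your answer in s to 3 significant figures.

6750 s

Plated area = 2 × 15.3 × 13.6 = 416.2 cm²
Volume = 416.2 × 12.0×10⁻⁴ cm = 0.4994 cm³
m(Ag) = 0.4994 × 10.49 = 5.239 g
n(Ag) = 5.239 / 107.87 = 0.04857 mol; n(e⁻) = 0.04857 mol
Q = 0.04857 × 96500 = 4687 C
t = 4687 / 0.694 = 6754 s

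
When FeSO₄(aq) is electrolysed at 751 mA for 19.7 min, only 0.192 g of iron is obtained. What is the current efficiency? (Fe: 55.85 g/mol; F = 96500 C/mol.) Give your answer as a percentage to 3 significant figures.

74.7%

Q = 0.751 × 1182 = 887.7 C
n(e⁻) = 887.7 / 96500 = 0.009199 mol
Fe²⁺ + 2e⁻ → Fe, so theoretical n(Fe) = 0.004600 mol → 0.2569 g
Efficiency = 0.192 / 0.2569 = 0.7474 = 74.7%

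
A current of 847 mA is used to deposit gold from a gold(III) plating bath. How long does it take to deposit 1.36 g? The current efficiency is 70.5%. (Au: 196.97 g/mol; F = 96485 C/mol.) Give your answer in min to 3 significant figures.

n(Au) = 1.36 / 196.97 = 0.006905 mol
Au³⁺ + 3e⁻ → Au, so n(e⁻) = 3 × 0.006905 = 0.02072 mol
Q = 0.02072 × 96485 / 0.705 = 2836 C
t = Q / I = 2836 / 0.847 = 3348 s = 55.8 min

55.8 min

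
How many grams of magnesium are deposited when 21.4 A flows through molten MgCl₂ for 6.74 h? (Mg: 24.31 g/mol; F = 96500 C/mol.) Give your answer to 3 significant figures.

Q = 21.4 A × 24264 s = 5.192×10^5 C
Moles of electrons = 5.192×10^5 / 96500 = 5.380 mol
Mg²⁺ + 2e⁻ → Mg, so n(Mg) = 5.380 / 2 = 2.690 mol
m = 2.690 × 24.31 = 65.4 g

65.4 g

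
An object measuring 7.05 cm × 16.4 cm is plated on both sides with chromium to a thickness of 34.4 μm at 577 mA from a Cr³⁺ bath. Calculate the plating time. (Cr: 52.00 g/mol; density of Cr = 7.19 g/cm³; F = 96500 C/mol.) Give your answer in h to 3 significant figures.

Plated area = 2 × 7.05 × 16.4 = 231.2 cm²
Volume = 231.2 × 34.4×10⁻⁴ cm = 0.7953 cm³
m(Cr) = 0.7953 × 7.19 = 5.718 g
n(Cr) = 5.718 / 52.00 = 0.1100 mol; n(e⁻) = 3 × 0.1100 = 0.3300 mol
Q = 0.3300 × 96500 = 31850 C
t = 31850 / 0.577 = 55200 s = 15.3 h

15.3 h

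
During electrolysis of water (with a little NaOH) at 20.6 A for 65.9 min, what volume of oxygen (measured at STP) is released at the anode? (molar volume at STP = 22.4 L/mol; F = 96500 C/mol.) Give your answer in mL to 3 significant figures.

Q = It = 20.6 × 3954 = 81450 C
Moles of electrons = 81450 / 96500 = 0.8440 mol
2H₂O → O₂ + 4H⁺ + 4e⁻, so n(O₂) = 0.8440 / 4 = 0.2110 mol
V = 0.2110 × 22.4 = 4.726 L
= 4730 mL

4730 mL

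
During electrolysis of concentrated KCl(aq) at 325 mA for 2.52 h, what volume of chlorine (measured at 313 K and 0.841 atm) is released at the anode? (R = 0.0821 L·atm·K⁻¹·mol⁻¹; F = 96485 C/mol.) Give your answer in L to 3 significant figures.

0.467 L

Q = It = 0.325 × 9072 = 2948 C
Moles of electrons = 2948 / 96485 = 0.03055 mol
2Cl⁻ → Cl₂ + 2e⁻, so n(Cl₂) = 0.03055 / 2 = 0.01528 mol
V = nRT/P = 0.01528 × 0.0821 × 313 / 0.841 = 0.4669 L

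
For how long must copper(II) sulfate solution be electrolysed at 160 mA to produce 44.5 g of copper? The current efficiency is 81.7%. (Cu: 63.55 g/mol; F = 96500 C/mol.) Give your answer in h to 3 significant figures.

n(Cu) = 44.5 / 63.55 = 0.7002 mol
Cu²⁺ + 2e⁻ → Cu, so n(e⁻) = 2 × 0.7002 = 1.400 mol
Q = 1.400 × 96500 / 0.817 = 1.654×10^5 C
t = Q / I = 1.654×10^5 / 0.160 = 1.034×10^6 s = 287 h

287 h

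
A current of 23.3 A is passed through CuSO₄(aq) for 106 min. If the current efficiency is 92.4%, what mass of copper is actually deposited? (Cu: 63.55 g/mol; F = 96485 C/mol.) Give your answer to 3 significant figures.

Q = 23.3 × 6360 = 1.482×10^5 C
n(e⁻) = 1.482×10^5 / 96485 = 1.536 mol
Cu²⁺ + 2e⁻ → Cu, so theoretical m(Cu) = 0.7680 × 63.55 = 48.81 g
Actual mass = 92.4% × 48.81 = 45.1 g

45.1 g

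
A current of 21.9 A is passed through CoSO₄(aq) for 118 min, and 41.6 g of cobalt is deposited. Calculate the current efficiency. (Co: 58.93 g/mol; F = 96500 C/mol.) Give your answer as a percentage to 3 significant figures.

Q = 21.9 × 7080 = 1.551×10^5 C
n(e⁻) = 1.551×10^5 / 96500 = 1.607 mol
Co²⁺ + 2e⁻ → Co, so theoretical n(Co) = 0.8035 mol → 47.35 g
Efficiency = 41.6 / 47.35 = 0.8786 = 87.9%

87.9%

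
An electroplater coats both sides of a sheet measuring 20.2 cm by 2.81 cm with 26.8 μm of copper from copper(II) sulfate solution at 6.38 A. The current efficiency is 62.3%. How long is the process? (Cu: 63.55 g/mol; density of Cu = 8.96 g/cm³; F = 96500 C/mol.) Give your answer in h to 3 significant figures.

0.579 h

Plated area = 2 × 20.2 × 2.81 = 113.5 cm²
Volume = 113.5 × 26.8×10⁻⁴ cm = 0.3042 cm³
m(Cu) = 0.3042 × 8.96 = 2.726 g
n(Cu) = 2.726 / 63.55 = 0.04290 mol; n(e⁻) = 2 × 0.04290 = 0.08580 mol
Q = 0.08580 × 96500 / 0.623 = 13290 C
t = 13290 / 6.38 = 2083 s = 0.579 h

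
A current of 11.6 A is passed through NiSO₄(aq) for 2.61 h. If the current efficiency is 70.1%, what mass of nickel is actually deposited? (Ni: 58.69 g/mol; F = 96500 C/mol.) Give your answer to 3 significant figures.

Q = 11.6 × 9396 = 1.090×10^5 C
n(e⁻) = 1.090×10^5 / 96500 = 1.130 mol
Ni²⁺ + 2e⁻ → Ni, so theoretical m(Ni) = 0.5650 × 58.69 = 33.16 g
Actual mass = 70.1% × 33.16 = 23.2 g

23.2 g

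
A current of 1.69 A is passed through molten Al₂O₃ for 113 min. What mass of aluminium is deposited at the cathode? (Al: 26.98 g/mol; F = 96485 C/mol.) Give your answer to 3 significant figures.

Q = 1.69 A × 6780 s = 11460 C
n(e⁻) = Q/F = 11460/96485 = 0.1188 mol
Al³⁺ + 3e⁻ → Al, so n(Al) = 0.1188 / 3 = 0.03960 mol
m = 0.03960 × 26.98 = 1.07 g

1.07 g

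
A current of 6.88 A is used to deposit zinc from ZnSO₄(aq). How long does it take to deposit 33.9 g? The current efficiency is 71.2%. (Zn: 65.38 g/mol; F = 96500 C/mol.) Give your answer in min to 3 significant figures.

340 min

n(Zn) = 33.9 / 65.38 = 0.5185 mol
Zn²⁺ + 2e⁻ → Zn, so n(e⁻) = 2 × 0.5185 = 1.037 mol
Q = 1.037 × 96500 / 0.712 = 1.405×10^5 C
t = Q / I = 1.405×10^5 / 6.88 = 20420 s = 340 min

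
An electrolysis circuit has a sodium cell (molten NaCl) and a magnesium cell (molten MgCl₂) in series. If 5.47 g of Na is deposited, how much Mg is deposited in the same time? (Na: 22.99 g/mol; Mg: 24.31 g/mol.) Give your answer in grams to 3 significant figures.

2.89 g

n(Na) = 5.47 / 22.99 = 0.2379 mol
Na⁺ + e⁻ → Na, so n(e⁻) = 0.2379 mol
The cells are in series, so the same charge (and hence the same n(e⁻) = 0.2379 mol) passes through both.
Mg²⁺ + 2e⁻ → Mg, so n(Mg) = 0.2379 / 2 = 0.1190 mol
m(Mg) = 0.1190 × 24.31 = 2.89 g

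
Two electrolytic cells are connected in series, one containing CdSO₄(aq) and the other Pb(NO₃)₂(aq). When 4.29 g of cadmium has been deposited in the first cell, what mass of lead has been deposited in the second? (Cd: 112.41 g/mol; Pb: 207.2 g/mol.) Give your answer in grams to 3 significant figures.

n(Cd) = 4.29 / 112.41 = 0.03816 mol
Cd²⁺ + 2e⁻ → Cd, so n(e⁻) = 2 × 0.03816 = 0.07632 mol
The cells are in series, so the same charge (and hence the same n(e⁻) = 0.07632 mol) passes through both.
Pb²⁺ + 2e⁻ → Pb, so n(Pb) = 0.07632 / 2 = 0.03816 mol
m(Pb) = 0.03816 × 207.2 = 7.91 g

7.91 g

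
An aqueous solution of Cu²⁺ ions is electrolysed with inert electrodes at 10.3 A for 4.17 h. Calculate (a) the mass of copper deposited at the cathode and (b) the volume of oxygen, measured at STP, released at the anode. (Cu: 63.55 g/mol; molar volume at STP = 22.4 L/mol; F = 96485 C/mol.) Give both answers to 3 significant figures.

50.9 g Cu; 8.97 L O₂

Q = 10.3 × 15012 = 1.546×10^5 C; n(e⁻) = 1.546×10^5 / 96485 = 1.602 mol
Cathode: Cu²⁺ + 2e⁻ → Cu → n(Cu) = 1.602/2 = 0.8010 mol → 50.9 g
Anode: 2H₂O → O₂ + 4H⁺ + 4e⁻ → n(O₂) = 1.602/4 = 0.4005 mol → 8.97 L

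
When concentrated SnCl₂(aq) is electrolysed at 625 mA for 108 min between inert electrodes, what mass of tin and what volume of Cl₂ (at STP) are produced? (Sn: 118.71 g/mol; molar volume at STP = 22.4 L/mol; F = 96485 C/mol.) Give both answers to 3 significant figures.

2.49 g Sn; 0.470 L Cl₂

Q = 0.625 × 6480 = 4050 C; n(e⁻) = 4050 / 96485 = 0.04198 mol
Cathode: Sn²⁺ + 2e⁻ → Sn → n(Sn) = 0.04198/2 = 0.02099 mol → 2.49 g
Anode: 2Cl⁻ → Cl₂ + 2e⁻ → n(Cl₂) = 0.04198/2 = 0.02099 mol → 0.470 L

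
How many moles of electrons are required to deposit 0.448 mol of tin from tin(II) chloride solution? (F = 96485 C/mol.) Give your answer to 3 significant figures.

Sn²⁺ + 2e⁻ → Sn, so n(e⁻) = 2 × 0.448 = 0.8960 mol

0.896 mol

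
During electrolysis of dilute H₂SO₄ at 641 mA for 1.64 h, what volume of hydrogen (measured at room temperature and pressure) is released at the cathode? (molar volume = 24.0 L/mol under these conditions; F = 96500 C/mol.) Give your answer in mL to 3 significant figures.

471 mL

Q = 0.641 A × 5904 s = 3784 C
n(e⁻) = Q/F = 3784/96500 = 0.03921 mol
2H⁺ + 2e⁻ → H₂, so n(H₂) = 0.03921 / 2 = 0.01961 mol
V = 0.01961 × 24.0 = 0.4706 L
= 471 mL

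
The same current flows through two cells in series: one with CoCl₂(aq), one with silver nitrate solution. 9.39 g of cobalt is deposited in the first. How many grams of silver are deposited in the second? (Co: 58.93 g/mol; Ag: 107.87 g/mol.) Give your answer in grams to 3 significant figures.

n(Co) = 9.39 / 58.93 = 0.1593 mol
Co²⁺ + 2e⁻ → Co, so n(e⁻) = 2 × 0.1593 = 0.3186 mol
Since the cells are in series, n(e⁻) in the Ag cell is also 0.3186 mol.
Ag⁺ + e⁻ → Ag, so n(Ag) = 0.3186 mol
m(Ag) = 0.3186 × 107.87 = 34.4 g

34.4 g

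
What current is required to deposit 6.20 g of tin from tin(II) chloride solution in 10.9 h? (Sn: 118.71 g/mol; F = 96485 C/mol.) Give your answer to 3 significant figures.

n(Sn) = 6.20 / 118.71 = 0.05223 mol
Sn²⁺ + 2e⁻ → Sn, so n(e⁻) = 2 × 0.05223 = 0.1045 mol
Q = 0.1045 × 96485 = 10080 C
I = Q / t = 10080 / 39240 s = 0.257 A

0.257 A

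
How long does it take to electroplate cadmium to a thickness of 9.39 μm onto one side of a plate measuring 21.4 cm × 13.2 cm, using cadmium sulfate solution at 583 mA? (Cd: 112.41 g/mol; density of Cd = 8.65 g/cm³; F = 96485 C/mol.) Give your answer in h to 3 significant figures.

1.88 h

Plated area = 21.4 × 13.2 = 282.5 cm²
Volume = 282.5 × 9.39×10⁻⁴ cm = 0.2653 cm³
m(Cd) = 0.2653 × 8.65 = 2.295 g
n(Cd) = 2.295 / 112.41 = 0.02042 mol; n(e⁻) = 2 × 0.02042 = 0.04084 mol
Q = 0.04084 × 96485 = 3940 C
t = 3940 / 0.583 = 6758 s = 1.88 h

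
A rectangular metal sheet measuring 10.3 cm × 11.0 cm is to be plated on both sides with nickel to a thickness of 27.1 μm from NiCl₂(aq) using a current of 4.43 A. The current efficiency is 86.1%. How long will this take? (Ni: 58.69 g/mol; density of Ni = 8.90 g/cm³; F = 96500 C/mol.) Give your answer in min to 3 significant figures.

Plated area = 2 × 10.3 × 11.0 = 226.6 cm²
Volume = 226.6 × 27.1×10⁻⁴ cm = 0.6141 cm³
m(Ni) = 0.6141 × 8.90 = 5.465 g
n(Ni) = 5.465 / 58.69 = 0.09312 mol; n(e⁻) = 2 × 0.09312 = 0.1862 mol
Q = 0.1862 × 96500 / 0.861 = 20870 C
t = 20870 / 4.43 = 4711 s = 78.5 min

78.5 min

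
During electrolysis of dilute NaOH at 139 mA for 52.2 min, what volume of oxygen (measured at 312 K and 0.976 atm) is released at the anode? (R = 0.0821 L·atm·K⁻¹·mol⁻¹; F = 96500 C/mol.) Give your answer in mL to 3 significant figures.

29.6 mL

Charge passed = 0.139 × 3132 = 435.3 C
Moles of electrons = 435.3 / 96500 = 0.004511 mol
2H₂O → O₂ + 4H⁺ + 4e⁻, so n(O₂) = 0.004511 / 4 = 0.001128 mol
V = nRT/P = 0.001128 × 0.0821 × 312 / 0.976 = 0.02960 L
= 29.6 mL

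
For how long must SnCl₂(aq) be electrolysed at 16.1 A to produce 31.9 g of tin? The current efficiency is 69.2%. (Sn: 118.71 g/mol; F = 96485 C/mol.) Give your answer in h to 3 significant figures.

n(Sn) = 31.9 / 118.71 = 0.2687 mol
Sn²⁺ + 2e⁻ → Sn, so n(e⁻) = 2 × 0.2687 = 0.5374 mol
Q = 0.5374 × 96485 / 0.692 = 74930 C
t = Q / I = 74930 / 16.1 = 4654 s = 1.29 h

1.29 h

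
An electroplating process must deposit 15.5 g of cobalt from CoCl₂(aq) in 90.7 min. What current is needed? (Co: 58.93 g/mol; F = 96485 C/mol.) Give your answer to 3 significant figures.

9.33 A

n(Co) = 15.5 / 58.93 = 0.2630 mol
Co²⁺ + 2e⁻ → Co, so n(e⁻) = 2 × 0.2630 = 0.5260 mol
Q = 0.5260 × 96485 = 50750 C
I = Q / t = 50750 / 5442 s = 9.33 A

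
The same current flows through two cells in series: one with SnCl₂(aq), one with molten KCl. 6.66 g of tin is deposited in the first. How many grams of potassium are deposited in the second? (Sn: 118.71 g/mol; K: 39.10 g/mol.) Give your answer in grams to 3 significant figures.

n(Sn) = 6.66 / 118.71 = 0.05610 mol
Sn²⁺ + 2e⁻ → Sn, so n(e⁻) = 2 × 0.05610 = 0.1122 mol
The cells are in series, so the same charge (and hence the same n(e⁻) = 0.1122 mol) passes through both.
K⁺ + e⁻ → K, so n(K) = 0.1122 mol
m(K) = 0.1122 × 39.10 = 4.39 g

4.39 g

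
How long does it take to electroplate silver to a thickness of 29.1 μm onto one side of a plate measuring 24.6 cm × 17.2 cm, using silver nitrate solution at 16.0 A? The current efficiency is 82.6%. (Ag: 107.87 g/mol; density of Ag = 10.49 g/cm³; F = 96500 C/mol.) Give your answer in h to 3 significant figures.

0.243 h

Plated area = 24.6 × 17.2 = 423.1 cm²
Volume = 423.1 × 29.1×10⁻⁴ cm = 1.231 cm³
m(Ag) = 1.231 × 10.49 = 12.91 g
n(Ag) = 12.91 / 107.87 = 0.1197 mol; n(e⁻) = 0.1197 mol
Q = 0.1197 × 96500 / 0.826 = 13980 C
t = 13980 / 16.0 = 873.8 s = 0.243 h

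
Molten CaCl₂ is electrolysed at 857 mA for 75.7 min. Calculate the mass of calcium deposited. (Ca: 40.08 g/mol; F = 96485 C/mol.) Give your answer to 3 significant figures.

Q = 0.857 A × 4542 s = 3892 C
n(e⁻) = Q/F = 3892/96485 = 0.04034 mol
Ca²⁺ + 2e⁻ → Ca, so n(Ca) = 0.04034 / 2 = 0.02017 mol
m = 0.02017 × 40.08 = 0.808 g

0.808 g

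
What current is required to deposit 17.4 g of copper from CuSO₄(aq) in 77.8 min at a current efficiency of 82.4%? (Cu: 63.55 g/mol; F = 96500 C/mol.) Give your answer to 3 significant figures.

n(Cu) = 17.4 / 63.55 = 0.2738 mol
Cu²⁺ + 2e⁻ → Cu, so n(e⁻) = 2 × 0.2738 = 0.5476 mol
Q = 0.5476 × 96500 / 0.824 = 64130 C
I = Q / t = 64130 / 4668 s = 13.7 A

13.7 A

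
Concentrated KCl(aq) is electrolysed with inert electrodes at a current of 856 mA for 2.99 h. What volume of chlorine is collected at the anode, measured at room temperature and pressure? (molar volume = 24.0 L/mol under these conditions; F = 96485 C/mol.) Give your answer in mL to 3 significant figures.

1150 mL

Q = It = 0.856 × 10764 = 9214 C
n(e⁻) = Q/F = 9214/96485 = 0.09550 mol
2Cl⁻ → Cl₂ + 2e⁻, so n(Cl₂) = 0.09550 / 2 = 0.04775 mol
V = 0.04775 × 24.0 = 1.146 L
= 1150 mL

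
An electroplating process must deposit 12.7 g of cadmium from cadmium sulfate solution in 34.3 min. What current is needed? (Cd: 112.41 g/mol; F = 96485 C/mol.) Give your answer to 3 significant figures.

10.6 A

n(Cd) = 12.7 / 112.41 = 0.1130 mol
Cd²⁺ + 2e⁻ → Cd, so n(e⁻) = 2 × 0.1130 = 0.2260 mol
Q = 0.2260 × 96485 = 21810 C
I = Q / t = 21810 / 2058 s = 10.6 A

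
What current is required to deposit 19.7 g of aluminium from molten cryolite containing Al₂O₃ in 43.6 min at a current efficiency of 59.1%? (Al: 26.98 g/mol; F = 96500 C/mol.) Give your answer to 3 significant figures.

n(Al) = 19.7 / 26.98 = 0.7302 mol
Al³⁺ + 3e⁻ → Al, so n(e⁻) = 3 × 0.7302 = 2.191 mol
Q = 2.191 × 96500 / 0.591 = 3.578×10^5 C
I = Q / t = 3.578×10^5 / 2616 s = 137 A

137 A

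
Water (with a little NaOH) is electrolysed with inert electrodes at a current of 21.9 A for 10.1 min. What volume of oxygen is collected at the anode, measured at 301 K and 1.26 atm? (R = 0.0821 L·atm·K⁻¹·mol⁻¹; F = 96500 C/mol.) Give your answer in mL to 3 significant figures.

Q = 21.9 A × 606 s = 13270 C
n(e⁻) = 13270 / 96500 = 0.1375 mol
2H₂O → O₂ + 4H⁺ + 4e⁻, so n(O₂) = 0.1375 / 4 = 0.03438 mol
V = nRT/P = 0.03438 × 0.0821 × 301 / 1.26 = 0.6743 L
= 674 mL

674 mL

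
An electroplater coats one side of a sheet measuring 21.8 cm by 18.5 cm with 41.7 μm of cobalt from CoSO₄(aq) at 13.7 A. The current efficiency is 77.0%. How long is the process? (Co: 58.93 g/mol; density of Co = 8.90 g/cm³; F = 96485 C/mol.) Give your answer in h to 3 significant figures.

1.29 h

Plated area = 21.8 × 18.5 = 403.3 cm²
Volume = 403.3 × 41.7×10⁻⁴ cm = 1.682 cm³
m(Co) = 1.682 × 8.90 = 14.97 g
n(Co) = 14.97 / 58.93 = 0.2540 mol; n(e⁻) = 2 × 0.2540 = 0.5080 mol
Q = 0.5080 × 96485 / 0.770 = 63660 C
t = 63660 / 13.7 = 4647 s = 1.29 h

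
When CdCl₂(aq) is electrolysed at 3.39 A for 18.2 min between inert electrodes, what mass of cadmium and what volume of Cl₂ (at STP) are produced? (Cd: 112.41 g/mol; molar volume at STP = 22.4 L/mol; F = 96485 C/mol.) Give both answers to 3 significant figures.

2.16 g Cd; 0.430 L Cl₂

Q = 3.39 × 1092 = 3702 C; n(e⁻) = 3702 / 96485 = 0.03837 mol
Cathode: Cd²⁺ + 2e⁻ → Cd → n(Cd) = 0.03837/2 = 0.01919 mol → 2.16 g
Anode: 2Cl⁻ → Cl₂ + 2e⁻ → n(Cl₂) = 0.03837/2 = 0.01919 mol → 0.430 L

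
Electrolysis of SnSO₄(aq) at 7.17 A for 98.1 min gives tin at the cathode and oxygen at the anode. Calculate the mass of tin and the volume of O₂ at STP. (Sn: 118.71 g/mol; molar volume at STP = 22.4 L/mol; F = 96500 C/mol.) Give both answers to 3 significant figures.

26.0 g Sn; 2.45 L O₂

Q = 7.17 × 5886 = 42200 C; n(e⁻) = 42200 / 96500 = 0.4373 mol
Cathode: Sn²⁺ + 2e⁻ → Sn → n(Sn) = 0.4373/2 = 0.2187 mol → 26.0 g
Anode: 2H₂O → O₂ + 4H⁺ + 4e⁻ → n(O₂) = 0.4373/4 = 0.1093 mol → 2.45 L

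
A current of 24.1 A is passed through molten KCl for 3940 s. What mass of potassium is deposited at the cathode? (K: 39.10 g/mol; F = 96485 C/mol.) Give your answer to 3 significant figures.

38.5 g

Q = 24.1 A × 3940 s = 94950 C
n(e⁻) = Q/F = 94950/96485 = 0.9841 mol
K⁺ + e⁻ → K, so n(K) = 0.9841 mol
m = 0.9841 × 39.10 = 38.5 g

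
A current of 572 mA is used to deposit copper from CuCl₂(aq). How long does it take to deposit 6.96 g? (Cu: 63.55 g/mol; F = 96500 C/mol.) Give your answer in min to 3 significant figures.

n(Cu) = 6.96 / 63.55 = 0.1095 mol
Cu²⁺ + 2e⁻ → Cu, so n(e⁻) = 2 × 0.1095 = 0.2190 mol
Q = 0.2190 × 96500 = 21130 C
t = Q / I = 21130 / 0.572 = 36940 s = 616 min

616 min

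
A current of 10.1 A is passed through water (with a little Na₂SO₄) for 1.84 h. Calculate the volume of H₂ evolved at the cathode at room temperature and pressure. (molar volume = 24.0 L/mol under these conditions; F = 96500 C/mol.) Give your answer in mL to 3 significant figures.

Q = It = 10.1 × 6624 = 66900 C
Moles of electrons = 66900 / 96500 = 0.6933 mol
2H⁺ + 2e⁻ → H₂, so n(H₂) = 0.6933 / 2 = 0.3467 mol
V = 0.3467 × 24.0 = 8.321 L
= 8320 mL

8320 mL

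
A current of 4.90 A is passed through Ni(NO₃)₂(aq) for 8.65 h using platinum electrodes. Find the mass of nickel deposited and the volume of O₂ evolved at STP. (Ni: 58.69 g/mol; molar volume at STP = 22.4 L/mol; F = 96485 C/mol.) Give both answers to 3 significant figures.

46.4 g Ni; 8.86 L O₂

Q = 4.90 × 31140 = 1.526×10^5 C; n(e⁻) = 1.526×10^5 / 96485 = 1.582 mol
Cathode: Ni²⁺ + 2e⁻ → Ni → n(Ni) = 1.582/2 = 0.7910 mol → 46.4 g
Anode: 2H₂O → O₂ + 4H⁺ + 4e⁻ → n(O₂) = 1.582/4 = 0.3955 mol → 8.86 L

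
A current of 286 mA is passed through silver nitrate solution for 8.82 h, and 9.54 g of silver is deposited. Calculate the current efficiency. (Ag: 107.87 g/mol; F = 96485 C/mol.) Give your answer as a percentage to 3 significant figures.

Q = 0.286 × 31752 = 9081 C
n(e⁻) = 9081 / 96485 = 0.09412 mol
Ag⁺ + e⁻ → Ag, so theoretical n(Ag) = 0.09412 mol → 10.15 g
Efficiency = 9.54 / 10.15 = 0.9399 = 94.0%

94.0%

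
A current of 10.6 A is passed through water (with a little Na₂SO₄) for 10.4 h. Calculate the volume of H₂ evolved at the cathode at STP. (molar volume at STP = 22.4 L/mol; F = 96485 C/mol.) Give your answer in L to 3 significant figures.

Q = 10.6 A × 37440 s = 3.969×10^5 C
Moles of electrons = 3.969×10^5 / 96485 = 4.114 mol
2H⁺ + 2e⁻ → H₂, so n(H₂) = 4.114 / 2 = 2.057 mol
V = 2.057 × 22.4 = 46.08 L

46.1 L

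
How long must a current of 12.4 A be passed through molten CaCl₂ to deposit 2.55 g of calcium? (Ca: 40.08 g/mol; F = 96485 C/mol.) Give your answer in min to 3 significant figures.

16.5 min

n(Ca) = 2.55 / 40.08 = 0.06362 mol
Ca²⁺ + 2e⁻ → Ca, so n(e⁻) = 2 × 0.06362 = 0.1272 mol
Q = 0.1272 × 96485 = 12270 C
t = Q / I = 12270 / 12.4 = 989.5 s = 16.5 min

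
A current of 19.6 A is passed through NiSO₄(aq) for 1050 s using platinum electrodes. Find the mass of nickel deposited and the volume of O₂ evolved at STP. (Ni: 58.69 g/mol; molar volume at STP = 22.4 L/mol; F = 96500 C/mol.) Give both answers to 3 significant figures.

6.26 g Ni; 1.19 L O₂

Q = 19.6 × 1050 = 20580 C; n(e⁻) = 20580 / 96500 = 0.2133 mol
Cathode: Ni²⁺ + 2e⁻ → Ni → n(Ni) = 0.2133/2 = 0.1067 mol → 6.26 g
Anode: 2H₂O → O₂ + 4H⁺ + 4e⁻ → n(O₂) = 0.2133/4 = 0.05333 mol → 1.19 L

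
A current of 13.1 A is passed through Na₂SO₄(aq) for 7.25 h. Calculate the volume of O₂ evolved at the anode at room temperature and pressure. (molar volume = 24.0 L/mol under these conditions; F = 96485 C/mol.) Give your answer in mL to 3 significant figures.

21300 mL

Q = 13.1 A × 26100 s = 3.419×10^5 C
n(e⁻) = Q/F = 3.419×10^5/96485 = 3.544 mol
2H₂O → O₂ + 4H⁺ + 4e⁻, so n(O₂) = 3.544 / 4 = 0.8860 mol
V = 0.8860 × 24.0 = 21.26 L
= 21300 mL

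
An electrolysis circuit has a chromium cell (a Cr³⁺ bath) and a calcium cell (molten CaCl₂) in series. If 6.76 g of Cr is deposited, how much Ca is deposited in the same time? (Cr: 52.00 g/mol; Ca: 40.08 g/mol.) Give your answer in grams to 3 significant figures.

n(Cr) = 6.76 / 52.00 = 0.1300 mol
Cr³⁺ + 3e⁻ → Cr, so n(e⁻) = 3 × 0.1300 = 0.3900 mol
In series, the same 0.3900 mol of electrons flows through the second cell.
Ca²⁺ + 2e⁻ → Ca, so n(Ca) = 0.3900 / 2 = 0.1950 mol
m(Ca) = 0.1950 × 40.08 = 7.82 g

7.82 g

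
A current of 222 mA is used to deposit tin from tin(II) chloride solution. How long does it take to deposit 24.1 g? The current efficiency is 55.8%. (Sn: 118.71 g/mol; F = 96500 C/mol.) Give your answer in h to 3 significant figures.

87.9 h

n(Sn) = 24.1 / 118.71 = 0.2030 mol
Sn²⁺ + 2e⁻ → Sn, so n(e⁻) = 2 × 0.2030 = 0.4060 mol
Q = 0.4060 × 96500 / 0.558 = 70210 C
t = Q / I = 70210 / 0.222 = 3.163×10^5 s = 87.9 h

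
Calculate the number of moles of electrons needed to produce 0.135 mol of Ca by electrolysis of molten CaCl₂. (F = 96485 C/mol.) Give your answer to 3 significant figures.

Ca²⁺ + 2e⁻ → Ca, so n(e⁻) = 2 × 0.135 = 0.2700 mol

0.270 mol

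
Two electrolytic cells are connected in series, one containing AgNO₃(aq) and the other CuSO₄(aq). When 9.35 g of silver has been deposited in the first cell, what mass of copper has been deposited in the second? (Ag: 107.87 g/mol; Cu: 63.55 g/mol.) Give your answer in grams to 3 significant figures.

n(Ag) = 9.35 / 107.87 = 0.08668 mol
Ag⁺ + e⁻ → Ag, so n(e⁻) = 0.08668 mol
Same current for the same time ⇒ same n(e⁻) = 0.08668 mol in both cells.
Cu²⁺ + 2e⁻ → Cu, so n(Cu) = 0.08668 / 2 = 0.04334 mol
m(Cu) = 0.04334 × 63.55 = 2.75 g

2.75 g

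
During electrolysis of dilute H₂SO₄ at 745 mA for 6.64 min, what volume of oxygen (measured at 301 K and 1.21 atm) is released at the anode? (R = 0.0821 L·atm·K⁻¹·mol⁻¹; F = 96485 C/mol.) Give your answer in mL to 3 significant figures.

15.7 mL

Q = 0.745 A × 398.4 s = 296.8 C
n(e⁻) = Q/F = 296.8/96485 = 0.003076 mol
2H₂O → O₂ + 4H⁺ + 4e⁻, so n(O₂) = 0.003076 / 4 = 7.690×10^-4 mol
V = nRT/P = 7.690×10^-4 × 0.0821 × 301 / 1.21 = 0.01571 L
= 15.7 mL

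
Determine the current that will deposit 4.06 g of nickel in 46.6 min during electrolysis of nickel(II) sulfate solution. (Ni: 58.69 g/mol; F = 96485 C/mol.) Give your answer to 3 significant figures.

n(Ni) = 4.06 / 58.69 = 0.06918 mol
Ni²⁺ + 2e⁻ → Ni, so n(e⁻) = 2 × 0.06918 = 0.1384 mol
Q = 0.1384 × 96485 = 13350 C
I = Q / t = 13350 / 2796 s = 4.77 A

4.77 A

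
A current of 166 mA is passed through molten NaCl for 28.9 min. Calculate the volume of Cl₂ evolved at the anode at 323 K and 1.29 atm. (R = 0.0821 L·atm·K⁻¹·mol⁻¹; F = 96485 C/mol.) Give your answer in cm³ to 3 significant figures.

30.7 cm³

Charge passed = 0.166 × 1734 = 287.8 C
Moles of electrons = 287.8 / 96485 = 0.002983 mol
2Cl⁻ → Cl₂ + 2e⁻, so n(Cl₂) = 0.002983 / 2 = 0.001492 mol
V = nRT/P = 0.001492 × 0.0821 × 323 / 1.29 = 0.03067 L
= 30.7 cm³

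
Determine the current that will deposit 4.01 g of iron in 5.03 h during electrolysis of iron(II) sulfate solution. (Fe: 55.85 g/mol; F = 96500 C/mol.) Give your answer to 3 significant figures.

0.765 A

n(Fe) = 4.01 / 55.85 = 0.07180 mol
Fe²⁺ + 2e⁻ → Fe, so n(e⁻) = 2 × 0.07180 = 0.1436 mol
Q = 0.1436 × 96500 = 13860 C
I = Q / t = 13860 / 18108 s = 0.765 A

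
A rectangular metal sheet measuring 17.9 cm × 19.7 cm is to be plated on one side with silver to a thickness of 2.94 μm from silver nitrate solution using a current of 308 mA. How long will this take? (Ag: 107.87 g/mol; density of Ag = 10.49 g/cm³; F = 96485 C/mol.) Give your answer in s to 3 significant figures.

3160 s

Plated area = 17.9 × 19.7 = 352.6 cm²
Volume = 352.6 × 2.94×10⁻⁴ cm = 0.1037 cm³
m(Ag) = 0.1037 × 10.49 = 1.088 g
n(Ag) = 1.088 / 107.87 = 0.01009 mol; n(e⁻) = 0.01009 mol
Q = 0.01009 × 96485 = 973.5 C
t = 973.5 / 0.308 = 3161 s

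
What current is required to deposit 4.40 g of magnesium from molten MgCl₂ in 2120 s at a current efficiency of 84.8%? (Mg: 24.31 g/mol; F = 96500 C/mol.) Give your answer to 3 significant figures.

n(Mg) = 4.40 / 24.31 = 0.1810 mol
Mg²⁺ + 2e⁻ → Mg, so n(e⁻) = 2 × 0.1810 = 0.3620 mol
Q = 0.3620 × 96500 / 0.848 = 41190 C
I = Q / t = 41190 / 2120 s = 19.4 A

19.4 A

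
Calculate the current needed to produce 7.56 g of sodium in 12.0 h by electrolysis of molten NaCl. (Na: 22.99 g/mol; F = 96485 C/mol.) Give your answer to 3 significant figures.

0.734 A

n(Na) = 7.56 / 22.99 = 0.3288 mol
Na⁺ + e⁻ → Na, so n(e⁻) = 0.3288 mol
Q = 0.3288 × 96485 = 31720 C
I = Q / t = 31720 / 43200 s = 0.734 A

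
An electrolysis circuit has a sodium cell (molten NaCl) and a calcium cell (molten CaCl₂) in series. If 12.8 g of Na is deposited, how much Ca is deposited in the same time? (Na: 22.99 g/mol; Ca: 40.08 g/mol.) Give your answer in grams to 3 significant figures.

11.2 g

n(Na) = 12.8 / 22.99 = 0.5568 mol
Na⁺ + e⁻ → Na, so n(e⁻) = 0.5568 mol
Since the cells are in series, n(e⁻) in the Ca cell is also 0.5568 mol.
Ca²⁺ + 2e⁻ → Ca, so n(Ca) = 0.5568 / 2 = 0.2784 mol
m(Ca) = 0.2784 × 40.08 = 11.2 g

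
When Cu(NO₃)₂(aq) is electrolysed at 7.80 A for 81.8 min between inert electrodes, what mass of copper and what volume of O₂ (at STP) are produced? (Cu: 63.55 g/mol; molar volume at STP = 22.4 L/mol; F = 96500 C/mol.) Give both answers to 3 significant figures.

12.6 g Cu; 2.22 L O₂

Q = 7.80 × 4908 = 38280 C; n(e⁻) = 38280 / 96500 = 0.3967 mol
Cathode: Cu²⁺ + 2e⁻ → Cu → n(Cu) = 0.3967/2 = 0.1984 mol → 12.6 g
Anode: 2H₂O → O₂ + 4H⁺ + 4e⁻ → n(O₂) = 0.3967/4 = 0.09918 mol → 2.22 L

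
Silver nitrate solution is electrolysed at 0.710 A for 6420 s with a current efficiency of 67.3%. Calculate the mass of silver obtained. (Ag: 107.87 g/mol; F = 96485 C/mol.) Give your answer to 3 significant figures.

Q = 0.710 × 6420 = 4558 C
n(e⁻) = 4558 / 96485 = 0.04724 mol
Ag⁺ + e⁻ → Ag, so theoretical m(Ag) = 0.04724 × 107.87 = 5.096 g
Actual mass = 67.3% × 5.096 = 3.43 g

3.43 g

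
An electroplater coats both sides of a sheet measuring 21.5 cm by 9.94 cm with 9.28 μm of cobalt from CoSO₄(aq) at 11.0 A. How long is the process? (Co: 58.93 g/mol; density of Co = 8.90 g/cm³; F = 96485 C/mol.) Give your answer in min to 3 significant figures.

Plated area = 2 × 21.5 × 9.94 = 427.4 cm²
Volume = 427.4 × 9.28×10⁻⁴ cm = 0.3966 cm³
m(Co) = 0.3966 × 8.90 = 3.530 g
n(Co) = 3.530 / 58.93 = 0.05990 mol; n(e⁻) = 2 × 0.05990 = 0.1198 mol
Q = 0.1198 × 96485 = 11560 C
t = 11560 / 11.0 = 1051 s = 17.5 min

17.5 min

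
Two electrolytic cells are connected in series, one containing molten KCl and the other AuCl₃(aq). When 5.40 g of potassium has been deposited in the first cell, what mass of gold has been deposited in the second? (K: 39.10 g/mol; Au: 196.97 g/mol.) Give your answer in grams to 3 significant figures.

n(K) = 5.40 / 39.10 = 0.1381 mol
K⁺ + e⁻ → K, so n(e⁻) = 0.1381 mol
Same current for the same time ⇒ same n(e⁻) = 0.1381 mol in both cells.
Au³⁺ + 3e⁻ → Au, so n(Au) = 0.1381 / 3 = 0.04603 mol
m(Au) = 0.04603 × 196.97 = 9.07 g

9.07 g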